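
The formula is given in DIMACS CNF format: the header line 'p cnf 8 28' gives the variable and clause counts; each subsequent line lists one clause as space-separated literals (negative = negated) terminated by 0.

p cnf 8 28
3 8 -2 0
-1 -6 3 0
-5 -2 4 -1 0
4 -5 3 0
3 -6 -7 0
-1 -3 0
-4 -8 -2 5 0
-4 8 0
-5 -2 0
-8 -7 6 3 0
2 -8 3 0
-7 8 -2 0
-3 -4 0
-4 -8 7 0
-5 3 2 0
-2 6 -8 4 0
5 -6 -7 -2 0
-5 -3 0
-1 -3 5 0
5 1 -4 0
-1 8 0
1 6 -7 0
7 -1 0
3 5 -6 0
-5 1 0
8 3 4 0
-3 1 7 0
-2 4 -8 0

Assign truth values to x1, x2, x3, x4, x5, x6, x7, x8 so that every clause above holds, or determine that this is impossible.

x1=False; x2=False; x3=True; x4=False; x5=False; x6=True; x7=True; x8=False

Branch on x1: set x1 = False.
The clause (¬x5) is unit, so x5 = False.
The clause (¬x4) is unit, so x4 = False.
Branch on x6: set x6 = True.
The clause (x3) is unit, so x3 = True.
The clause (x7) is unit, so x7 = True.
The clause (¬x2) is unit, so x2 = False.
Every clause is now satisfied; x8 is unconstrained.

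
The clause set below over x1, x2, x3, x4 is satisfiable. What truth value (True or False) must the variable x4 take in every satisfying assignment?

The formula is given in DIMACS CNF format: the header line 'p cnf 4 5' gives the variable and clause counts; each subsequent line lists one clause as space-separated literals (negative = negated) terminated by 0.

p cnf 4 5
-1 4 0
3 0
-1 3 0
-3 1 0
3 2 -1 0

Suppose x4 = False.
The clause (¬x1) is unit, so x1 = False.
The clause (x3) is unit, so x3 = True.
Now (¬x3) is unsatisfied and unit — conflict.
So every satisfying assignment has x4 = True.

True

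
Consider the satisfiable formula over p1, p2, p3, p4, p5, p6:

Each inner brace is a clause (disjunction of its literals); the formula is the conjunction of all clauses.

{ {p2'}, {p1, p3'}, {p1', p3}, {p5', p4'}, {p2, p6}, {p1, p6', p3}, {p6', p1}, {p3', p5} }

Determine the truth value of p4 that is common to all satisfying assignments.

Suppose p4 = 1.
From the singleton clause (p2'), p2 = 0.
From the singleton clause (p5'), p5 = 0.
From the singleton clause (p6), p6 = 1.
From the singleton clause (p1), p1 = 1.
From the singleton clause (p3), p3 = 1.
That conflicts with the unit clause (p3').
So every satisfying assignment has p4 = False.

False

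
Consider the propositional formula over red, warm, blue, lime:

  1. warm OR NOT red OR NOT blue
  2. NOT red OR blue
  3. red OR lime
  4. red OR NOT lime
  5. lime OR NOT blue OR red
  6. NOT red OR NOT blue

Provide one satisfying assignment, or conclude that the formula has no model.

Branch on red: set red = false.
From the singleton clause (lime), lime = true.
But (NOT lime) is also a unit clause — contradiction.
So red must be the other value — set red = true.
From the singleton clause (blue), blue = true.
But (NOT blue) is also a unit clause — contradiction.
Both values of red lead to a conflict.

UNSATISFIABLE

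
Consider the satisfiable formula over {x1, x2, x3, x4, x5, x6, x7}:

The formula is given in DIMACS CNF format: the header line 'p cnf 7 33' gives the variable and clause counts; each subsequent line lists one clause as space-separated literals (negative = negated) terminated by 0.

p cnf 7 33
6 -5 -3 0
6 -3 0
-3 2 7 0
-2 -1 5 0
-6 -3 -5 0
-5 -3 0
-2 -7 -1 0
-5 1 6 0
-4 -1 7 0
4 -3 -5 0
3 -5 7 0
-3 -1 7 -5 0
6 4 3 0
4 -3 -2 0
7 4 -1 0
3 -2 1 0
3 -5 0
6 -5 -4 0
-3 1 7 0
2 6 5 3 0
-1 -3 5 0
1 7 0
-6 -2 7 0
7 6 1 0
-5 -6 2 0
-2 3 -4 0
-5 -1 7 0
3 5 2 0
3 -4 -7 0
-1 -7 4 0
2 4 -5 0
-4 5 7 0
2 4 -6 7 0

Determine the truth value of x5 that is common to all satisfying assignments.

False

Suppose x5 = True.
(¬x3) alone gives x3 = False.
Now (x3) is unsatisfied and unit — conflict.
So every satisfying assignment has x5 = False.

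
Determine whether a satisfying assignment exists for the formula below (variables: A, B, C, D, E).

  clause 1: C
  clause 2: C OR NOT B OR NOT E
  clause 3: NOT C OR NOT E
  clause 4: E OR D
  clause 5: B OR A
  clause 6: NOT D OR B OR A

Yes

(C) alone gives C = true.
(NOT E) alone gives E = false.
(D) alone gives D = true.
Branch on B: set B = false.
(A) alone gives A = true.
Every clause now holds.
A satisfying assignment: A=true, B=false, C=true, D=true, E=false.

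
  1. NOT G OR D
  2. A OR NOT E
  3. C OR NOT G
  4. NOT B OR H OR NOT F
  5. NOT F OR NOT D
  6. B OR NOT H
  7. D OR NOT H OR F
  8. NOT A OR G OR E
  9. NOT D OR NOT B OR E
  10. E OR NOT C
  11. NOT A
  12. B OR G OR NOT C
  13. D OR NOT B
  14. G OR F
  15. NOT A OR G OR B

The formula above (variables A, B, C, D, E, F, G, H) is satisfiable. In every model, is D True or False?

Suppose D = true.
(NOT F) alone gives F = false.
(NOT A) alone gives A = false.
(NOT E) alone gives E = false.
(NOT B) alone gives B = false.
(NOT H) alone gives H = false.
(NOT C) alone gives C = false.
(NOT G) alone gives G = false.
But (G) is also a unit clause — contradiction.
So every satisfying assignment has D = False.

False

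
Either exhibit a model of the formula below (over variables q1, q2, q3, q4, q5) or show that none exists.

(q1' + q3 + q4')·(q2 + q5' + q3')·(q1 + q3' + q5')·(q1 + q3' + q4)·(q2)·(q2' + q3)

q1: 1; q2: 1; q3: 1; q4: 0; q5: 0

The clause (q2) is unit, so q2 = 1.
The clause (q3) is unit, so q3 = 1.
Try q1 = 1.
All clauses hold; q4, q5 can take either value.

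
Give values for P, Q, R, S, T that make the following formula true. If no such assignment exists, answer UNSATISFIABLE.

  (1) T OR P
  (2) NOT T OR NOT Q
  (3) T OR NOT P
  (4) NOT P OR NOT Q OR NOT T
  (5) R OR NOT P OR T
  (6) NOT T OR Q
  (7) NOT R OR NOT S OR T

Case T = true:
(NOT Q) alone gives Q = false.
But (Q) is also a unit clause — contradiction.
So T must be the other value — set T = false.
(P) alone gives P = true.
But (NOT P) is also a unit clause — contradiction.
Neither T = true nor T = false works.

UNSATISFIABLE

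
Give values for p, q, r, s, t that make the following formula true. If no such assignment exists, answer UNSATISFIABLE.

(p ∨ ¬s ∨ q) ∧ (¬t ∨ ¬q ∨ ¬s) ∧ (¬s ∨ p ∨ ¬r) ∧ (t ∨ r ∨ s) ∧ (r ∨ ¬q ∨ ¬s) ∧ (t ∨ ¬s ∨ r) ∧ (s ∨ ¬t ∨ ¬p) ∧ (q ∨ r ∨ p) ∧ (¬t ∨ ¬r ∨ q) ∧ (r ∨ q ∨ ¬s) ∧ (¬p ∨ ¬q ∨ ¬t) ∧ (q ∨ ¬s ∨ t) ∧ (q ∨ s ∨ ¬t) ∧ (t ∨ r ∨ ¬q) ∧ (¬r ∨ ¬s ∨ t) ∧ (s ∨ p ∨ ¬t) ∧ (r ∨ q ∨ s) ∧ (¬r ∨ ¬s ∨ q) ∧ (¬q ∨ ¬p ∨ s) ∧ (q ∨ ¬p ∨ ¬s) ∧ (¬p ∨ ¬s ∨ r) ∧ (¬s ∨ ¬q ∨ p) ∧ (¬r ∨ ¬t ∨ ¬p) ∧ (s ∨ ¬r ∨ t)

Suppose p = True.
Suppose s = True.
From the singleton clause (q), q = True.
From the singleton clause (¬t), t = False.
From the singleton clause (r), r = True.
But (¬r) is also a unit clause — contradiction.
So s must be the other value — set s = False.
From the singleton clause (¬t), t = False.
From the singleton clause (r), r = True.
But (¬r) is also a unit clause — contradiction.
Both values of s lead to a conflict.
So p must be the other value — set p = False.
Suppose s = False.
From the singleton clause (¬t), t = False.
From the singleton clause (r), r = True.
But (¬r) is also a unit clause — contradiction.
So s must be the other value — set s = True.
From the singleton clause (q), q = True.
But (¬q) is also a unit clause — contradiction.
Both values of s lead to a conflict.
Both values of p lead to a conflict.

UNSATISFIABLE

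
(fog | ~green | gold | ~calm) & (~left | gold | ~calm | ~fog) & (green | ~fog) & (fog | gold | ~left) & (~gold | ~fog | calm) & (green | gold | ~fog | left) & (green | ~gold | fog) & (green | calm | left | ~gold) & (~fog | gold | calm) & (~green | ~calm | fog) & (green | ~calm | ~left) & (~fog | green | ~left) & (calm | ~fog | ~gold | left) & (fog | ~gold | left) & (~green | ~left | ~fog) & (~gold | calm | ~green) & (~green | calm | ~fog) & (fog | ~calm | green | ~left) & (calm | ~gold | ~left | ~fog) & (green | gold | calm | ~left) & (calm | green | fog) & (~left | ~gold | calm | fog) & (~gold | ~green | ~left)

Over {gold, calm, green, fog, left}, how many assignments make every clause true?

There are 2^5 = 32 truth assignments over (gold, calm, green, fog, left).
Split on fog. With fog = 1, the clauses containing fog are satisfied and ~fog drops from the rest; 2 of the 2^4 = 16 assignments to the other variables satisfy what remains.
With fog = 0, by the same count on the reduced clause set, 2 assignments work.
Total: 2 + 2 = 4.

4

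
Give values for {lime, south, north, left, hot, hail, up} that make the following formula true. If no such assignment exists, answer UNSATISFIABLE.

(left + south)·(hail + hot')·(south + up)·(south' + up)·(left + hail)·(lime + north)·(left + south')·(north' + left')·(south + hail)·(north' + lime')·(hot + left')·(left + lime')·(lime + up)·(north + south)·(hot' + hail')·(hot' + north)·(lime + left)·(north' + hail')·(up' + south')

UNSATISFIABLE

Try left = 1.
From the singleton clause (north'), north = 0.
From the singleton clause (lime), lime = 1.
From the singleton clause (hot), hot = 1.
That conflicts with the unit clause (hot').
Backtrack on left: now try left = 0.
From the singleton clause (south), south = 1.
That conflicts with the unit clause (south').
Either choice for left ends in contradiction.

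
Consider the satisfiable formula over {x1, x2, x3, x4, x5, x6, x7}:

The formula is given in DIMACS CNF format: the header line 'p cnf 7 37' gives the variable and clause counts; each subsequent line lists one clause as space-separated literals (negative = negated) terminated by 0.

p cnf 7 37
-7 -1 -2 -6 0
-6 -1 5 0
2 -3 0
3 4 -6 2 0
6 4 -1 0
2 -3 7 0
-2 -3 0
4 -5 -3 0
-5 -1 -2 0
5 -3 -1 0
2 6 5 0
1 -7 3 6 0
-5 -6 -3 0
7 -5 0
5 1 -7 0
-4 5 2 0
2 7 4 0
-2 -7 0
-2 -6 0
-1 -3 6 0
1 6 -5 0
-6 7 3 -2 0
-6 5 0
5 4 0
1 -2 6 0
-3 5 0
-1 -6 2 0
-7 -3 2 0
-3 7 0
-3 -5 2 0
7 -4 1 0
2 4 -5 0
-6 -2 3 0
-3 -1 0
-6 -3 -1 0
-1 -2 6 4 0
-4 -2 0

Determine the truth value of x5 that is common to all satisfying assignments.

True

Suppose x5 = False.
Unit clause (¬x6) forces x6 = False.
Unit clause (x2) forces x2 = True.
Unit clause (¬x3) forces x3 = False.
Unit clause (¬x7) forces x7 = False.
Unit clause (x4) forces x4 = True.
That conflicts with the unit clause (¬x4).
So every satisfying assignment has x5 = True.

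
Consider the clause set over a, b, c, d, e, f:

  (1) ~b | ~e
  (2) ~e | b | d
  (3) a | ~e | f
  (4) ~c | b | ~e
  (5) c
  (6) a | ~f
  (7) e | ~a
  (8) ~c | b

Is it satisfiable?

From the singleton clause (c), c = 1.
From the singleton clause (b), b = 1.
From the singleton clause (~e), e = 0.
From the singleton clause (~a), a = 0.
From the singleton clause (~f), f = 0.
No clause remains; d is free.
A satisfying assignment: a: 0, b: 1, c: 1, d: 0, e: 0, f: 0.

Satisfiable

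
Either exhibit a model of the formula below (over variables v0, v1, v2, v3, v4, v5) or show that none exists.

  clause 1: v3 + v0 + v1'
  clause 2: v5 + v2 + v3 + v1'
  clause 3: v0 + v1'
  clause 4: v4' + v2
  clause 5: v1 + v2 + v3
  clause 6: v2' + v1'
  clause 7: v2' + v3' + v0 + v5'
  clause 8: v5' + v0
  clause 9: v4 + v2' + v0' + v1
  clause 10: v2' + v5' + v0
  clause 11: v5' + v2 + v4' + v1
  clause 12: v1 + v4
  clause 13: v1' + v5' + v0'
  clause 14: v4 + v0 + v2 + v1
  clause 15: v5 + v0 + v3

Case v0 = 1:
Case v4 = 1:
(v2) alone gives v2 = 1.
(v1') alone gives v1 = 0.
Every clause is now satisfied; v3, v5 are unconstrained.

v0=1, v1=0, v2=1, v3=0, v4=1, v5=0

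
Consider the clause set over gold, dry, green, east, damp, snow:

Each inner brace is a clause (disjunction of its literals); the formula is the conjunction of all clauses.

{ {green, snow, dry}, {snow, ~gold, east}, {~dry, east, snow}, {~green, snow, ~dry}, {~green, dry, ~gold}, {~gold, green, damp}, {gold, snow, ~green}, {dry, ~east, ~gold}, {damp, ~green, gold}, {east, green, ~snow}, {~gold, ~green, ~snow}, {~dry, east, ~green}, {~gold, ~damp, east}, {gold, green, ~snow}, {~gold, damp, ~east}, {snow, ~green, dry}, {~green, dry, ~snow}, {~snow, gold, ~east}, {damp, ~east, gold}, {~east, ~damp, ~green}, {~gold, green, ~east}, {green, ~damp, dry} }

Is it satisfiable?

Satisfiable

Branch on green: set green = 0.
Branch on snow: set snow = 0.
From the singleton clause (dry), dry = 1.
From the singleton clause (east), east = 1.
From the singleton clause (~gold), gold = 0.
From the singleton clause (damp), damp = 1.
All clauses are satisfied.
A satisfying assignment: gold=0; dry=1; green=0; east=1; damp=1; snow=0.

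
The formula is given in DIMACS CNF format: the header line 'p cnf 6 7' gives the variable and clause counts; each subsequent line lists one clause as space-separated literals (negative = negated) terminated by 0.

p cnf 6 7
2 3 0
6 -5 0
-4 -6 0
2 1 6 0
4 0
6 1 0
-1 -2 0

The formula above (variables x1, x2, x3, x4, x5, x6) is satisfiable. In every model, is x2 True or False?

Suppose x2 = True.
The clause (x4) is unit, so x4 = True.
The clause (¬x6) is unit, so x6 = False.
The clause (¬x5) is unit, so x5 = False.
The clause (x1) is unit, so x1 = True.
But (¬x1) is also a unit clause — contradiction.
So every satisfying assignment has x2 = False.

False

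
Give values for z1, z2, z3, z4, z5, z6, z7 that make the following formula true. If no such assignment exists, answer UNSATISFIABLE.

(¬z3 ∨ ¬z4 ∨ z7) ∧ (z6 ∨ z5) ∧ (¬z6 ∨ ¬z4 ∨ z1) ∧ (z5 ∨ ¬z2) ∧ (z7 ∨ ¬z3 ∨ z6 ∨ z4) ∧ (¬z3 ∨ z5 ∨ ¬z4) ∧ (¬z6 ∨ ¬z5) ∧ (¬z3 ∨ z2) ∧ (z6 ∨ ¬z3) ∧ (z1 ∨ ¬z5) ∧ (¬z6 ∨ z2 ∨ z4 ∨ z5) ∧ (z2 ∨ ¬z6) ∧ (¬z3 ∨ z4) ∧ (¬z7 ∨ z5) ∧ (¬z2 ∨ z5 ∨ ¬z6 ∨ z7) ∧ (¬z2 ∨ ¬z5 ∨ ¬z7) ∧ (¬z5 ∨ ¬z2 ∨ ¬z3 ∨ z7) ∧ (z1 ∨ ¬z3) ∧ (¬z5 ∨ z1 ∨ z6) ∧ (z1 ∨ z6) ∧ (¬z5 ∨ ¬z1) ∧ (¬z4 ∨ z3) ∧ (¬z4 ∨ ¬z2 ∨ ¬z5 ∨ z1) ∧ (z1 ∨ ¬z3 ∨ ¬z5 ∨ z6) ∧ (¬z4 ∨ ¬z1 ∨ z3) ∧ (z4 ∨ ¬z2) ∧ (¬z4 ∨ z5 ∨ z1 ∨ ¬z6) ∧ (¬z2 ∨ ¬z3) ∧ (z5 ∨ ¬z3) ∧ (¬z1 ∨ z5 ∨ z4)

UNSATISFIABLE

Case z6 = True:
The clause (¬z5) is unit, so z5 = False.
The clause (¬z2) is unit, so z2 = False.
Now (z2) is unsatisfied and unit — conflict.
So z6 must be the other value — set z6 = False.
The clause (z5) is unit, so z5 = True.
The clause (¬z3) is unit, so z3 = False.
The clause (z1) is unit, so z1 = True.
Now (¬z1) is unsatisfied and unit — conflict.
Either choice for z6 ends in contradiction.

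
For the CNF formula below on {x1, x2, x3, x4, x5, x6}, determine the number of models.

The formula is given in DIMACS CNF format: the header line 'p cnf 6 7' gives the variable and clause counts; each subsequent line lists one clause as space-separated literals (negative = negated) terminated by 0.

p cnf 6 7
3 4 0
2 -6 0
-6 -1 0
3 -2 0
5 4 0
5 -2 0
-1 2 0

There are 2^6 = 64 truth assignments over (x1, x2, x3, x4, x5, x6).
Split on x3. With x3 = True, the clauses containing x3 are satisfied and ¬x3 drops from the rest; 9 of the 2^5 = 32 assignments to the other variables satisfy what remains.
With x3 = False, by the same count on the reduced clause set, 2 assignments work.
(One model: x1=F, x2=F, x3=F, x4=T, x5=F, x6=F.)
Total: 9 + 2 = 11.

11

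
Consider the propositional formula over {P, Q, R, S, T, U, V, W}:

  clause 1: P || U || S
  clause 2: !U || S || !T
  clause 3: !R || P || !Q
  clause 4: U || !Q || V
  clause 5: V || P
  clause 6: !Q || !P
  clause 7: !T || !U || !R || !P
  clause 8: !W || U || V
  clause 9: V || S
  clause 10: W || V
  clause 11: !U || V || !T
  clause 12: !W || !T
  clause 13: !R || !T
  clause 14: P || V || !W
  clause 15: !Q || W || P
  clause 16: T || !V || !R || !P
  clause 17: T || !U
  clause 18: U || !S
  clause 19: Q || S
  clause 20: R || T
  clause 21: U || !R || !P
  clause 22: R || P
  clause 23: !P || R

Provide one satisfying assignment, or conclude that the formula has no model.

Branch on V: set V = true.
Branch on Q: set Q = false.
Unit clause (S) forces S = true.
Unit clause (U) forces U = true.
Unit clause (T) forces T = true.
Unit clause (!W) forces W = false.
Unit clause (!R) forces R = false.
Unit clause (P) forces P = true.
That conflicts with the unit clause (!P).
So Q must be the other value — set Q = true.
Unit clause (!P) forces P = false.
Unit clause (!R) forces R = false.
That conflicts with the unit clause (R).
Either choice for Q ends in contradiction.
So V must be the other value — set V = false.
Unit clause (P) forces P = true.
Unit clause (!Q) forces Q = false.
Unit clause (S) forces S = true.
Unit clause (W) forces W = true.
Unit clause (U) forces U = true.
Unit clause (!T) forces T = false.
That conflicts with the unit clause (T).
Either choice for V ends in contradiction.

UNSATISFIABLE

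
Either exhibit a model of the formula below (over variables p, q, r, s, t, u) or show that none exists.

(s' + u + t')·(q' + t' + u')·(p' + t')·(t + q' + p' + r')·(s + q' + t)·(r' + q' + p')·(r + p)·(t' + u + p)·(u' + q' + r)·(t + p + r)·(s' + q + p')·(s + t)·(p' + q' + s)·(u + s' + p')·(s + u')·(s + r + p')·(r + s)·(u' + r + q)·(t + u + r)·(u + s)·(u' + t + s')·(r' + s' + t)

Try p = 0.
From the singleton clause (r), r = 1.
Try t = 1.
From the singleton clause (u), u = 1.
From the singleton clause (q'), q = 0.
From the singleton clause (s), s = 1.
All clauses are satisfied.

p ↦ 0,  q ↦ 0,  r ↦ 1,  s ↦ 1,  t ↦ 1,  u ↦ 1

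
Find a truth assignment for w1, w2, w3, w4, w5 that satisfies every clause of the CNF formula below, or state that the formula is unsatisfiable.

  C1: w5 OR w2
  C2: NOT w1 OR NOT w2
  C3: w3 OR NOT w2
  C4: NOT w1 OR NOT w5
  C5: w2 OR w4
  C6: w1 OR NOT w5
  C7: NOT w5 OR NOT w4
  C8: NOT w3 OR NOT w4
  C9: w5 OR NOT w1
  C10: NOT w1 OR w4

w1=false; w2=true; w3=true; w4=false; w5=false

Branch on w5: set w5 = false.
Unit clause (w2) forces w2 = true.
Unit clause (NOT w1) forces w1 = false.
Unit clause (w3) forces w3 = true.
Unit clause (NOT w4) forces w4 = false.
Every clause now holds.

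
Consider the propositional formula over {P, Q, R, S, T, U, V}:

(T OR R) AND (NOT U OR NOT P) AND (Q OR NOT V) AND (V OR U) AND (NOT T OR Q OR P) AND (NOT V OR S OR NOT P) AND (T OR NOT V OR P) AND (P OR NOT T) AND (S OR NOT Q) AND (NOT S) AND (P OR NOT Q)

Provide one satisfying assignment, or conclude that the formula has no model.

P=false, Q=false, R=true, S=false, T=false, U=true, V=false

(NOT S) alone gives S = false.
(NOT Q) alone gives Q = false.
(NOT V) alone gives V = false.
(U) alone gives U = true.
(NOT P) alone gives P = false.
(NOT T) alone gives T = false.
(R) alone gives R = true.
All clauses are satisfied.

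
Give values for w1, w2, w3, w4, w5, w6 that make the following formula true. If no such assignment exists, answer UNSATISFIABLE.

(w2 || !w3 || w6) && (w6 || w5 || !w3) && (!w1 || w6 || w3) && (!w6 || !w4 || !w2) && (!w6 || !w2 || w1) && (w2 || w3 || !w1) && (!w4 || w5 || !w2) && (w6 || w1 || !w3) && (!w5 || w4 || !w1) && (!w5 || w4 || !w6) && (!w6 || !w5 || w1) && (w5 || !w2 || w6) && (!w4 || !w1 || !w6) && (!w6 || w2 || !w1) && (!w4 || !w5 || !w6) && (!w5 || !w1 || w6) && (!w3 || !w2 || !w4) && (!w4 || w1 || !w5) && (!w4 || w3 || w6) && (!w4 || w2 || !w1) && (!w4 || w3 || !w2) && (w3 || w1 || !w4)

w1=false, w2=false, w3=true, w4=false, w5=false, w6=true

Branch on w2: set w2 = false.
Branch on w3: set w3 = true.
The clause (w6) is unit, so w6 = true.
The clause (!w1) is unit, so w1 = false.
The clause (!w5) is unit, so w5 = false.
No clause remains; w4 is free.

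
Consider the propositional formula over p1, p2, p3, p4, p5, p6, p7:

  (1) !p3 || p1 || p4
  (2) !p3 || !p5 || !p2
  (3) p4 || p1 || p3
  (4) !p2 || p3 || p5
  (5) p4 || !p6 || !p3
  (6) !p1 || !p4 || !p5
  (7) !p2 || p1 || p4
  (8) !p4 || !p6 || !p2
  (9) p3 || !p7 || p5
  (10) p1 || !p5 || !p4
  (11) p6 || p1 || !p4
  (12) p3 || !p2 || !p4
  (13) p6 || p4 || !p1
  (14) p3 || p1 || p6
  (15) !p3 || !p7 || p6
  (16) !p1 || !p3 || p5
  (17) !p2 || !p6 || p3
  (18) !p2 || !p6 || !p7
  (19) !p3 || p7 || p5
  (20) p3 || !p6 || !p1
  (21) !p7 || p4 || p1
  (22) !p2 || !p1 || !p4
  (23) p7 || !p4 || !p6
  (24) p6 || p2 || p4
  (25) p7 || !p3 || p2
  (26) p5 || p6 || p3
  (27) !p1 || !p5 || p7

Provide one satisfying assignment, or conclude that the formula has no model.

p1: false; p2: false; p3: true; p4: true; p5: false; p6: true; p7: true

Try p3 = true.
Try p1 = false.
(p4) alone gives p4 = true.
(!p5) alone gives p5 = false.
(p6) alone gives p6 = true.
(!p2) alone gives p2 = false.
(p7) alone gives p7 = true.
Every clause now holds.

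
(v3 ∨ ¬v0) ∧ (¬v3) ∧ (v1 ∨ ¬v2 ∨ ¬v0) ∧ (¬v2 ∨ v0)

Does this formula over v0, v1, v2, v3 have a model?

From the singleton clause (¬v3), v3 = False.
From the singleton clause (¬v0), v0 = False.
From the singleton clause (¬v2), v2 = False.
Every clause is now satisfied; v1 is unconstrained.
A satisfying assignment: v0=False,  v1=False,  v2=False,  v3=False.

Yes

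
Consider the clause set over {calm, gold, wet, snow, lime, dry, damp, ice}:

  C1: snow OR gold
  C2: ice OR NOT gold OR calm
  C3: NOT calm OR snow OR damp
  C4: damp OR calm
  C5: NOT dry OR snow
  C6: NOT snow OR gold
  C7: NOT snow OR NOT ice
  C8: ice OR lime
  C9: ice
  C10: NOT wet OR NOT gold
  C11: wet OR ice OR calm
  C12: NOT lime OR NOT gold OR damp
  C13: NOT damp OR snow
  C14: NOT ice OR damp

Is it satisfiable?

Unsatisfiable

Unit clause (ice) forces ice = true.
Unit clause (NOT snow) forces snow = false.
Unit clause (gold) forces gold = true.
Unit clause (NOT dry) forces dry = false.
Unit clause (NOT wet) forces wet = false.
Unit clause (NOT damp) forces damp = false.
But (damp) is also a unit clause — contradiction.
No assignment satisfies every clause.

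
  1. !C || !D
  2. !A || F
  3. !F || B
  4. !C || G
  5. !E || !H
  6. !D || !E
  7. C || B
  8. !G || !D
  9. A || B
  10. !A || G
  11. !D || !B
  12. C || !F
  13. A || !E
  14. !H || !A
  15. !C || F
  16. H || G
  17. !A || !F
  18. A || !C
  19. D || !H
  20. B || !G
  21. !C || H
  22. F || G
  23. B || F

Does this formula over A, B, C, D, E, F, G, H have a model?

Yes

Try C = false.
Unit clause (B) forces B = true.
Unit clause (!D) forces D = false.
Unit clause (!F) forces F = false.
Unit clause (!A) forces A = false.
Unit clause (!E) forces E = false.
Unit clause (!H) forces H = false.
Unit clause (G) forces G = true.
All clauses are satisfied.
A satisfying assignment: A: false, B: true, C: false, D: false, E: false, F: false, G: true, H: false.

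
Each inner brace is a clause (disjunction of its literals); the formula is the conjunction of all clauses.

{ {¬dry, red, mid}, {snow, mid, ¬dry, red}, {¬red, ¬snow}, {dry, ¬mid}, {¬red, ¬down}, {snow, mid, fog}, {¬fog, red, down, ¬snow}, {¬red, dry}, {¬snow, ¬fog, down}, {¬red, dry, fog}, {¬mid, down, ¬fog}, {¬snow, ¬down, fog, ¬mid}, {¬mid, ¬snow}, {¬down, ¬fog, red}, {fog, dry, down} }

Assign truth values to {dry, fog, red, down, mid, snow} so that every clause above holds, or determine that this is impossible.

dry: True, fog: False, red: False, down: False, mid: True, snow: False

Try red = False.
Try dry = True.
Unit clause (mid) forces mid = True.
Unit clause (¬snow) forces snow = False.
Try down = False.
Unit clause (¬fog) forces fog = False.
All clauses are satisfied.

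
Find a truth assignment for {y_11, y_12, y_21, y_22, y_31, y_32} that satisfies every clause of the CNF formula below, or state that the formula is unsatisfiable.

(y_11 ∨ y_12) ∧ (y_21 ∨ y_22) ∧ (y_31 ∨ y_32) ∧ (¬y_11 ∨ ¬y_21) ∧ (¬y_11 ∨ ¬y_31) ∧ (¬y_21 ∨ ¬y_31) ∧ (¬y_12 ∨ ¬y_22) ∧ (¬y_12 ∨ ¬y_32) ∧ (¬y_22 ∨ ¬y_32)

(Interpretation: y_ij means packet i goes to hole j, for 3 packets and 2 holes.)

UNSATISFIABLE

Try y_11 = True.
Unit clause (¬y_21) forces y_21 = False.
Unit clause (y_22) forces y_22 = True.
Unit clause (¬y_31) forces y_31 = False.
Unit clause (y_32) forces y_32 = True.
Now (¬y_32) is unsatisfied and unit — conflict.
Undo y_11 and try y_11 = False.
Unit clause (y_12) forces y_12 = True.
Unit clause (¬y_22) forces y_22 = False.
Unit clause (y_21) forces y_21 = True.
Unit clause (¬y_31) forces y_31 = False.
Unit clause (y_32) forces y_32 = True.
Now (¬y_32) is unsatisfied and unit — conflict.
Neither y_11 = True nor y_11 = False works.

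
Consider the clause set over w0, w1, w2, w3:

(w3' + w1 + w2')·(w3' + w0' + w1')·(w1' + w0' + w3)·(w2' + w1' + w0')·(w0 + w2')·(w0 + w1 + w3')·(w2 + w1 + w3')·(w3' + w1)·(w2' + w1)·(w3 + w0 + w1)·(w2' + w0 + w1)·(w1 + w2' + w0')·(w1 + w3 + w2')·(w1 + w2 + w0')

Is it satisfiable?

Satisfiable

Suppose w0 = 0.
Unit clause (w2') forces w2 = 0.
Suppose w1 = 1.
All clauses hold; w3 can take either value.
A satisfying assignment: w0: 0, w1: 1, w2: 0, w3: 0.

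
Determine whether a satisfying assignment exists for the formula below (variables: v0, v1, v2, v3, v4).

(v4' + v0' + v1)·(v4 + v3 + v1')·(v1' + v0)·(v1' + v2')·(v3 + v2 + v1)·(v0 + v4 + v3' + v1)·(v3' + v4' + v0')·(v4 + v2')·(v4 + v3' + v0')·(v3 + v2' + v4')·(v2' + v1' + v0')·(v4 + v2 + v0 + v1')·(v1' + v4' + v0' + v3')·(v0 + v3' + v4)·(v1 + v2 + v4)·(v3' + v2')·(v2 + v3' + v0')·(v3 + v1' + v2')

Case v1 = 1:
The clause (v0) is unit, so v0 = 1.
The clause (v2') is unit, so v2 = 0.
The clause (v3') is unit, so v3 = 0.
The clause (v4) is unit, so v4 = 1.
Every clause now holds.
A satisfying assignment: v0=1, v1=1, v2=0, v3=0, v4=1.

Yes, satisfiable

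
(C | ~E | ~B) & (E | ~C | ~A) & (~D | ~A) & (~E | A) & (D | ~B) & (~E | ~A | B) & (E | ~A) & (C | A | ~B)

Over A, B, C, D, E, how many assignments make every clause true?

5

There are 2^5 = 32 truth assignments over (A, B, C, D, E).
Split on D. With D = 1, the clauses containing D are satisfied and ~D drops from the rest; 3 of the 2^4 = 16 assignments to the other variables satisfy what remains.
With D = 0, by the same count on the reduced clause set, 2 assignments work.
(One model: A=F, B=F, C=F, D=F, E=F.)
Total: 3 + 2 = 5.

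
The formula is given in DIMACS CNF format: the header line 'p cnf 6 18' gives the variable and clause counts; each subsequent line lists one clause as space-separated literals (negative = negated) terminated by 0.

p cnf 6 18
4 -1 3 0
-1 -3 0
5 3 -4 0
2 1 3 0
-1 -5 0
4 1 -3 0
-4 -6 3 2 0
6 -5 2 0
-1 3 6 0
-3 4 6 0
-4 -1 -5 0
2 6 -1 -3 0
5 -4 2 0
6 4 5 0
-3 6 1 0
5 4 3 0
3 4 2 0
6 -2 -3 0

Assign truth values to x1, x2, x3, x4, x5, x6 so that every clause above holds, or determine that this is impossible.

x1: False; x2: True; x3: False; x4: True; x5: True; x6: False

Case x1 = False:
Case x2 = True:
Case x4 = True:
Case x5 = True:
Case x3 = False:
All clauses hold; x6 can take either value.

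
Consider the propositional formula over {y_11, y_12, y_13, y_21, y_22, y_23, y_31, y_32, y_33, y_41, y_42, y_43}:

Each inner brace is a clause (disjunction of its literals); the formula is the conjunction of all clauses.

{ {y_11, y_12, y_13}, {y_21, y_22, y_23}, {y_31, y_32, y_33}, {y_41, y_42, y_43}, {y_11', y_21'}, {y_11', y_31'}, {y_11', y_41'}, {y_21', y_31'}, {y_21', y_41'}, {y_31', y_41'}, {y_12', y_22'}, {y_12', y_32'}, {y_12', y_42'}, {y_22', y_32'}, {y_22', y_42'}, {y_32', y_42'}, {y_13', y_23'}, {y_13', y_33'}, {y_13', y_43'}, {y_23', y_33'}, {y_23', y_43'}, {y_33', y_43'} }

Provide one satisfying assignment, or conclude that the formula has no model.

UNSATISFIABLE

Suppose y_11 = 0.
Suppose y_12 = 1.
Unit clause (y_22') forces y_22 = 0.
Unit clause (y_32') forces y_32 = 0.
Unit clause (y_42') forces y_42 = 0.
Suppose y_21 = 1.
Unit clause (y_31') forces y_31 = 0.
Unit clause (y_33) forces y_33 = 1.
Unit clause (y_41') forces y_41 = 0.
Unit clause (y_43) forces y_43 = 1.
That conflicts with the unit clause (y_43').
Undo y_21 and try y_21 = 0.
Unit clause (y_23) forces y_23 = 1.
Unit clause (y_13') forces y_13 = 0.
Unit clause (y_33') forces y_33 = 0.
Unit clause (y_31) forces y_31 = 1.
Unit clause (y_41') forces y_41 = 0.
Unit clause (y_43) forces y_43 = 1.
That conflicts with the unit clause (y_43').
Either choice for y_21 ends in contradiction.
Undo y_12 and try y_12 = 0.
Unit clause (y_13) forces y_13 = 1.
Unit clause (y_23') forces y_23 = 0.
Unit clause (y_33') forces y_33 = 0.
Unit clause (y_43') forces y_43 = 0.
Suppose y_21 = 1.
Unit clause (y_31') forces y_31 = 0.
Unit clause (y_32) forces y_32 = 1.
Unit clause (y_41') forces y_41 = 0.
Unit clause (y_42) forces y_42 = 1.
That conflicts with the unit clause (y_42').
Undo y_21 and try y_21 = 0.
Unit clause (y_22) forces y_22 = 1.
Unit clause (y_32') forces y_32 = 0.
Unit clause (y_31) forces y_31 = 1.
Unit clause (y_41') forces y_41 = 0.
Unit clause (y_42) forces y_42 = 1.
That conflicts with the unit clause (y_42').
Either choice for y_21 ends in contradiction.
Either choice for y_12 ends in contradiction.
Undo y_11 and try y_11 = 1.
Unit clause (y_21') forces y_21 = 0.
Unit clause (y_31') forces y_31 = 0.
Unit clause (y_41') forces y_41 = 0.
Suppose y_22 = 1.
Unit clause (y_12') forces y_12 = 0.
Unit clause (y_32') forces y_32 = 0.
Unit clause (y_33) forces y_33 = 1.
Unit clause (y_42') forces y_42 = 0.
Unit clause (y_43) forces y_43 = 1.
That conflicts with the unit clause (y_43').
Undo y_22 and try y_22 = 0.
Unit clause (y_23) forces y_23 = 1.
Unit clause (y_13') forces y_13 = 0.
Unit clause (y_33') forces y_33 = 0.
Unit clause (y_32) forces y_32 = 1.
Unit clause (y_12') forces y_12 = 0.
Unit clause (y_42') forces y_42 = 0.
Unit clause (y_43) forces y_43 = 1.
That conflicts with the unit clause (y_43').
Either choice for y_22 ends in contradiction.
Either choice for y_11 ends in contradiction.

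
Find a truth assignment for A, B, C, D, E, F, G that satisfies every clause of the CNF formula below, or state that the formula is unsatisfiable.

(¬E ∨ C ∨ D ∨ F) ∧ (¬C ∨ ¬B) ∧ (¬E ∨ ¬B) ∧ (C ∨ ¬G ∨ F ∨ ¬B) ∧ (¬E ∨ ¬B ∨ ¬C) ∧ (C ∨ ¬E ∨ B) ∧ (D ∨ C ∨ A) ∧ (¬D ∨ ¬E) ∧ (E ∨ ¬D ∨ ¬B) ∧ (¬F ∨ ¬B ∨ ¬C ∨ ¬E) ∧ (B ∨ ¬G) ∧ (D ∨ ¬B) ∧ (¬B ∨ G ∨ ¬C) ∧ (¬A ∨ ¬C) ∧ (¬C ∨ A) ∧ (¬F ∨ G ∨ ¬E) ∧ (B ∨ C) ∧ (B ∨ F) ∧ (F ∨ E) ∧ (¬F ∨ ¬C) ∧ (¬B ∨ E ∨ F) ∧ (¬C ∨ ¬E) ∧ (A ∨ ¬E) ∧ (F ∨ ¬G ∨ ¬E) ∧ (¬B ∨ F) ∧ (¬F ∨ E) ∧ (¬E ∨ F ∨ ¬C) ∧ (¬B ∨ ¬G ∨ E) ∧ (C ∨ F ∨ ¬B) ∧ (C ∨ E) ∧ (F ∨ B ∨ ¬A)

Branch on C: set C = False.
The clause (B) is unit, so B = True.
The clause (¬E) is unit, so E = False.
But (E) is also a unit clause — contradiction.
Backtrack on C: now try C = True.
The clause (¬B) is unit, so B = False.
The clause (¬G) is unit, so G = False.
The clause (¬A) is unit, so A = False.
But (A) is also a unit clause — contradiction.
Either choice for C ends in contradiction.

UNSATISFIABLE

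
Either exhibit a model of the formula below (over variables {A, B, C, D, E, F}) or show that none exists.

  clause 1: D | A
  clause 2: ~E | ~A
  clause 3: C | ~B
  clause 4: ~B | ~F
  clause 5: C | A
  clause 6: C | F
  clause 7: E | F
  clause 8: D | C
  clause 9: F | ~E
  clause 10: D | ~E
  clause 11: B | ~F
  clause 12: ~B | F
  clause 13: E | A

UNSATISFIABLE

Suppose D = 1.
Suppose E = 0.
From the singleton clause (F), F = 1.
From the singleton clause (~B), B = 0.
That conflicts with the unit clause (B).
That branch fails; take E = 1 instead.
From the singleton clause (~A), A = 0.
From the singleton clause (C), C = 1.
From the singleton clause (F), F = 1.
From the singleton clause (~B), B = 0.
That conflicts with the unit clause (B).
Either choice for E ends in contradiction.
That branch fails; take D = 0 instead.
From the singleton clause (A), A = 1.
From the singleton clause (~E), E = 0.
From the singleton clause (F), F = 1.
From the singleton clause (~B), B = 0.
That conflicts with the unit clause (B).
Either choice for D ends in contradiction.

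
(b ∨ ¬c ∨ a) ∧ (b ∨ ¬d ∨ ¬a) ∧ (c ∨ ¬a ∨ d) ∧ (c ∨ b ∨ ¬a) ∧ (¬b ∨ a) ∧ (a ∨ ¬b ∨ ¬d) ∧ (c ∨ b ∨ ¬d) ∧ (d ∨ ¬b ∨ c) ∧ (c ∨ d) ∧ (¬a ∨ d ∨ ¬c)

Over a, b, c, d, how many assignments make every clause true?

2

There are 2^4 = 16 truth assignments over (a, b, c, d).
Split on a. With a = True, the clauses containing a are satisfied and ¬a drops from the rest; 2 of the 2^3 = 8 assignments to the other variables satisfy what remains.
With a = False, by the same count on the reduced clause set, 0 assignments work.
(One model: a=T, b=T, c=F, d=T.)
Total: 2 + 0 = 2.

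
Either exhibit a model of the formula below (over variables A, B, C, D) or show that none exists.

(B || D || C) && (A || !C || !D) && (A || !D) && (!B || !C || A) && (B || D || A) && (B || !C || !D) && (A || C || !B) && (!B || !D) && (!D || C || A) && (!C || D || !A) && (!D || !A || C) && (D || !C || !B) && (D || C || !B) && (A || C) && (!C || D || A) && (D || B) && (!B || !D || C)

UNSATISFIABLE

Branch on A: set A = true.
Branch on B: set B = false.
From the singleton clause (D), D = true.
From the singleton clause (!C), C = false.
Now (C) is unsatisfied and unit — conflict.
Undo B and try B = true.
From the singleton clause (!D), D = false.
From the singleton clause (!C), C = false.
Now (C) is unsatisfied and unit — conflict.
Either choice for B ends in contradiction.
Undo A and try A = false.
From the singleton clause (!D), D = false.
From the singleton clause (B), B = true.
From the singleton clause (!C), C = false.
Now (C) is unsatisfied and unit — conflict.
Either choice for A ends in contradiction.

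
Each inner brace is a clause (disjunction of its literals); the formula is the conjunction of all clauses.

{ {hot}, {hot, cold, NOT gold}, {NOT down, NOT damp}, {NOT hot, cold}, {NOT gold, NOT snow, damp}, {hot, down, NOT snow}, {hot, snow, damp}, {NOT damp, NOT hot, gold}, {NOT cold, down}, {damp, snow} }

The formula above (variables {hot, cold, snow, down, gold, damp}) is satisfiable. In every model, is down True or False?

True

Suppose down = false.
(hot) alone gives hot = true.
(cold) alone gives cold = true.
That conflicts with the unit clause (NOT cold).
So every satisfying assignment has down = True.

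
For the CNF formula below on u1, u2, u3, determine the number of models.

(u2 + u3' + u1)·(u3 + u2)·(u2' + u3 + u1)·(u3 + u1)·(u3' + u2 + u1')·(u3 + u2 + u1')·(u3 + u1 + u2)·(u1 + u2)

There are 2^3 = 8 truth assignments over (u1, u2, u3).
Split on u1. With u1 = 1, the clauses containing u1 are satisfied and u1' drops from the rest; 2 of the 2^2 = 4 assignments to the other variables satisfy what remains.
With u1 = 0, by the same count on the reduced clause set, 1 assignment works.
(One model: u1=F, u2=T, u3=T.)
Total: 2 + 1 = 3.

3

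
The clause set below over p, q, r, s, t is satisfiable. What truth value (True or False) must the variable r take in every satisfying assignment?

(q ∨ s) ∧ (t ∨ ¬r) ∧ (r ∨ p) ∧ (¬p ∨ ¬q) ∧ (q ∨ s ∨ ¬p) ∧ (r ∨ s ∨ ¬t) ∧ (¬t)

False

Suppose r = True.
(t) alone gives t = True.
But (¬t) is also a unit clause — contradiction.
So every satisfying assignment has r = False.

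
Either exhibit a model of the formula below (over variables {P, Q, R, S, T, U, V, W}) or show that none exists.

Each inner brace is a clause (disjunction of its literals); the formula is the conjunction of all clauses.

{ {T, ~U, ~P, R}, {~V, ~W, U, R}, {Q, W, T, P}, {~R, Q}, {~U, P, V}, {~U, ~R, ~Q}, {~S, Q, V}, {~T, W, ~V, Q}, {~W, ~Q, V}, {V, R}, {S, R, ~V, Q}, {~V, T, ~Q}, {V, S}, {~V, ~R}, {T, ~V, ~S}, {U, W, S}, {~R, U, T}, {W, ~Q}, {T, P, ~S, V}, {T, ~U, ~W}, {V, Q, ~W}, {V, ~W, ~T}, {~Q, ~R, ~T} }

P ↦ 1,  Q ↦ 1,  R ↦ 0,  S ↦ 1,  T ↦ 1,  U ↦ 1,  V ↦ 1,  W ↦ 1

Branch on R: set R = 0.
Unit clause (V) forces V = 1.
Branch on W: set W = 1.
Unit clause (U) forces U = 1.
Unit clause (T) forces T = 1.
Branch on S: set S = 1.
All clauses hold; P, Q can take either value.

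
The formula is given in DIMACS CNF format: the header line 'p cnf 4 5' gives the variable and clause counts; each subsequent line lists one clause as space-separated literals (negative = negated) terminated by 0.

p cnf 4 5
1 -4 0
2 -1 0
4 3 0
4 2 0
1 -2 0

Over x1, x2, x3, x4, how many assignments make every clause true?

3

There are 2^4 = 16 truth assignments over (x1, x2, x3, x4).
Split on x1. With x1 = True, the clauses containing x1 are satisfied and ¬x1 drops from the rest; 3 of the 2^3 = 8 assignments to the other variables satisfy what remains.
With x1 = False, by the same count on the reduced clause set, 0 assignments work.
(One model: x1=T, x2=T, x3=F, x4=T.)
Total: 3 + 0 = 3.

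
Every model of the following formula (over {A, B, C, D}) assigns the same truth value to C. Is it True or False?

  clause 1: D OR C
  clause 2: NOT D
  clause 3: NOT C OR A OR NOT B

Suppose C = false.
From the singleton clause (D), D = true.
But (NOT D) is also a unit clause — contradiction.
So every satisfying assignment has C = True.

True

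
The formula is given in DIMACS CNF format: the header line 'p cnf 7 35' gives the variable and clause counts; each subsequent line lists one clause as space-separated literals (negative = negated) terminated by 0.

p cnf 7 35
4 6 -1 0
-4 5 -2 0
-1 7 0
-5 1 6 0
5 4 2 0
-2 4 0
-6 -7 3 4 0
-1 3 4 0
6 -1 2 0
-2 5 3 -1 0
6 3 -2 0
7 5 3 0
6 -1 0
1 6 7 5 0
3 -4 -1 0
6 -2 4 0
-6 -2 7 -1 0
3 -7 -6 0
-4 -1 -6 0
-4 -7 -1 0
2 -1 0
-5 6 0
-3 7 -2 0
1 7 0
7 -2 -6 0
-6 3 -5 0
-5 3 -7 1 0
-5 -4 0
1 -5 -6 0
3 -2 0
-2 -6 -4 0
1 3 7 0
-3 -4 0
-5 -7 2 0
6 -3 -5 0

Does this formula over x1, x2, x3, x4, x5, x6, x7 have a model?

Suppose x1 = False.
(x7) alone gives x7 = True.
Suppose x5 = False.
Suppose x4 = True.
(¬x2) alone gives x2 = False.
(¬x3) alone gives x3 = False.
(¬x6) alone gives x6 = False.
Every clause now holds.
A satisfying assignment: x1 ↦ False,  x2 ↦ False,  x3 ↦ False,  x4 ↦ True,  x5 ↦ False,  x6 ↦ False,  x7 ↦ True.

Yes, satisfiable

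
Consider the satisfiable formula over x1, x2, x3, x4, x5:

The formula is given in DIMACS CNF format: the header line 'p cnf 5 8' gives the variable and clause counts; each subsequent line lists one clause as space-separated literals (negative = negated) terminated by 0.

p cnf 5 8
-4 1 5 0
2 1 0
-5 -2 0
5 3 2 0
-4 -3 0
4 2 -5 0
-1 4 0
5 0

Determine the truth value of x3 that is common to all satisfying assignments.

Suppose x3 = True.
The clause (¬x4) is unit, so x4 = False.
The clause (¬x1) is unit, so x1 = False.
The clause (x2) is unit, so x2 = True.
The clause (¬x5) is unit, so x5 = False.
But (x5) is also a unit clause — contradiction.
So every satisfying assignment has x3 = False.

False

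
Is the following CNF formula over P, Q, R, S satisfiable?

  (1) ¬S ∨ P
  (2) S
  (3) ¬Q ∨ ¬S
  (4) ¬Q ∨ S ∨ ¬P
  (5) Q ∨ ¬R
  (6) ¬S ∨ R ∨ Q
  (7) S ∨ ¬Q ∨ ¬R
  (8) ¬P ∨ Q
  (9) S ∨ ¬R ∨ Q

Unsatisfiable

Unit clause (S) forces S = True.
Unit clause (P) forces P = True.
Unit clause (¬Q) forces Q = False.
But (Q) is also a unit clause — contradiction.
No assignment satisfies every clause.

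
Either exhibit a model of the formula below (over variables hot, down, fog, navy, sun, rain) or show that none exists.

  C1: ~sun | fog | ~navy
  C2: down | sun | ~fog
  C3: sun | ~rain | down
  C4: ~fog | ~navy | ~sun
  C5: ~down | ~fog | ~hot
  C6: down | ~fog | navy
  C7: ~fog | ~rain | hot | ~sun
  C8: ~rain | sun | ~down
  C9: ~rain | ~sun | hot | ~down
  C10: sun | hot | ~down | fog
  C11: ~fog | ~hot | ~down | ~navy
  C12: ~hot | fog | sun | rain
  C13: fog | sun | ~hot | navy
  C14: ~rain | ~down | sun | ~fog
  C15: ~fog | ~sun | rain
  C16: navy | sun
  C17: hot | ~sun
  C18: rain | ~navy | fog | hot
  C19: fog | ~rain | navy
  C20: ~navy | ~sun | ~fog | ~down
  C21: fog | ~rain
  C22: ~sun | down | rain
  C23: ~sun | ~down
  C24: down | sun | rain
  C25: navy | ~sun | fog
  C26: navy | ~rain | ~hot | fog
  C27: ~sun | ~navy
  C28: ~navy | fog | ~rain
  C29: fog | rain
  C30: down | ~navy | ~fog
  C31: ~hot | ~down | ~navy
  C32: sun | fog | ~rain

Suppose navy = 1.
Unit clause (~sun) forces sun = 0.
Suppose down = 1.
Unit clause (~rain) forces rain = 0.
Unit clause (fog) forces fog = 1.
Unit clause (~hot) forces hot = 0.
This assignment satisfies each clause.

hot ↦ 0, down ↦ 1, fog ↦ 1, navy ↦ 1, sun ↦ 0, rain ↦ 0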